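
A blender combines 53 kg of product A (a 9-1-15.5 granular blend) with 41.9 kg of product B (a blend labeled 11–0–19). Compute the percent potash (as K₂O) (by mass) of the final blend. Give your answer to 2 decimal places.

Total mass = 53 + 41.9 = 94.9 kg.
K₂O mass = 15.5%×53 + 19%×41.9 = 16.176 kg.
% K₂O = 16.176 / 94.9 = 17.0453%.

17.05% K₂O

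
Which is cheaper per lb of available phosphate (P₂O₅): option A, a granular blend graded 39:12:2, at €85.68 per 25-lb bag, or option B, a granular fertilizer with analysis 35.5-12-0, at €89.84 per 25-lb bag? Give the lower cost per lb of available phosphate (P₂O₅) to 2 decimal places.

€28.56 per lb P₂O₅ (option A)

option A: P₂O₅ per bag = 25 × 12% = 3 lb; cost = 85.68 / 3 = €28.5600/lb P₂O₅.
option B: P₂O₅ per bag = 25 × 12% = 3 lb; cost = 89.84 / 3 = €29.9467/lb P₂O₅.
option A is cheaper.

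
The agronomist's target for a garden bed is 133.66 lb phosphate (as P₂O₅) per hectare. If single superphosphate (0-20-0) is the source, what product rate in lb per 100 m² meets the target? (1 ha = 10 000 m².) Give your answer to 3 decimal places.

Product per hectare = 133.66 / 20% = 668.3 lb.
Convert to per 100 m²: 668.3 × 0.01 = 6.683 lb.

6.683 lb of product per hundred sq m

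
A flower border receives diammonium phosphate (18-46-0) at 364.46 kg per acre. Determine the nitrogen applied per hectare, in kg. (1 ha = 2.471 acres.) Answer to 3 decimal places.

162.105 kg N per hectare

nitrogen per acre = 364.46 × 18% = 65.6028 kg.
Convert to per hectare: 65.6028 × 2.471 = 162.1045 kg.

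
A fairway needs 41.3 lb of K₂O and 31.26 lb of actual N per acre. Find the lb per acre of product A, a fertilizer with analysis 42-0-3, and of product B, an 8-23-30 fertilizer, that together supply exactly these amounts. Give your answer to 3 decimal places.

Per-acre balance (a = product A, b = product B):
K₂O: 0.03·a + 0.3·b = 41.3
N: 0.42·a + 0.08·b = 31.26
Eliminate b: (row1) − 0.3/0.08·(row2) → -1.545·a = -75.925, so a = 49.1424.
Then b = (31.26 − 0.42·49.1424) / 0.08 = 132.7524.

49.142 lb product A, 132.752 lb product B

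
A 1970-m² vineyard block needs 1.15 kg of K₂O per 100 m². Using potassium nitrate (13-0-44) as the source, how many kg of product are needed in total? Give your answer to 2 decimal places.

Product per 100 m² = 1.15 / 44% = 2.61364 kg.
Total product = 2.61364 × 1970 / 100 = 51.4886 kg.

51.49 kg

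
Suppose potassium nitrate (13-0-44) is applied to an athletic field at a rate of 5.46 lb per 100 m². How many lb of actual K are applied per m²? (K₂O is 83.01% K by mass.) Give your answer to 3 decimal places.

K₂O per 100 m² = 5.46 × 44% = 2.4024 lb.
Elemental K = 2.4024 × 0.8301 = 1.99423 lb per 100 m².
Convert to per m²: 1.99423 × 0.01 = 0.0199423 lb.

0.020 lb K per sq m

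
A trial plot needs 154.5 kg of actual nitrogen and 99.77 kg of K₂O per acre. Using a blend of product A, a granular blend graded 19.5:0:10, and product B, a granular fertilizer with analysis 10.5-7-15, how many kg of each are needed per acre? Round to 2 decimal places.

Let a = kg of product A, b = kg of product B (per acre).
N: 0.195·a + 0.105·b = 154.5
K₂O: 0.1·a + 0.15·b = 99.77
Eliminate a: (row1) − 0.195/0.1·(row2) → -0.1875·b = -40.0515, so b = 213.608.
Back-substitute: a = (154.5 − 0.105·213.608) / 0.195 = 677.288.

677.29 kg product A, 213.61 kg product B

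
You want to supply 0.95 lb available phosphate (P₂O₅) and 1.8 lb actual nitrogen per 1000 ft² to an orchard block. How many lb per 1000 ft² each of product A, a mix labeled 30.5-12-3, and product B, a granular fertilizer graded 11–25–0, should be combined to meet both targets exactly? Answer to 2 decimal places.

With a, b = lb per 1000 ft² of product A and product B:
P₂O₅: 0.12·a + 0.25·b = 0.95
N: 0.305·a + 0.11·b = 1.8
Eliminate b: (row1) − 0.25/0.11·(row2) → -0.573182·a = -3.14091, so a = 5.47978.
Then b = (1.8 − 0.305·5.47978) / 0.11 = 1.16971.

5.48 lb product A, 1.17 lb product B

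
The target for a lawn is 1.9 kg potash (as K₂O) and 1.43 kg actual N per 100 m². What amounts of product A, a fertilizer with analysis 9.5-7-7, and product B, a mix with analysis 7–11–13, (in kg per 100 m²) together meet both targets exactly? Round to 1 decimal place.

With a, b = kg per 100 m² of product A and product B:
K₂O: 0.07·a + 0.13·b = 1.9
N: 0.095·a + 0.07·b = 1.43
Eliminate b: (row1) − 0.13/0.07·(row2) → -0.106429·a = -0.755714, so a = 7.10067.
Then b = (1.43 − 0.095·7.10067) / 0.07 = 10.7919.

7.1 kg product A, 10.8 kg product B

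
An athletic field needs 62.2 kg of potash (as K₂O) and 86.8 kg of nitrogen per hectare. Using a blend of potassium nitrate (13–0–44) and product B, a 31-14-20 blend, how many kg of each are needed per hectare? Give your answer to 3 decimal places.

Let a = kg of potassium nitrate, b = kg of product B (per hectare).
K₂O: 0.44·a + 0.2·b = 62.2
N: 0.13·a + 0.31·b = 86.8
Solving simultaneously: a = 17.4094, b = 272.6993.

17.409 kg potassium nitrate, 272.699 kg product B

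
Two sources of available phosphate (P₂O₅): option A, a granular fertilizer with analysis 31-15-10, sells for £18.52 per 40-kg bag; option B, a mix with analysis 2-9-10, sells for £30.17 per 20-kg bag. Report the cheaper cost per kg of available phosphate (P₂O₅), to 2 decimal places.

£3.09 per kg P₂O₅ (option A)

option A: P₂O₅ per bag = 40 × 15% = 6 kg; cost = 18.52 / 6 = £3.0867/kg P₂O₅.
option B: P₂O₅ per bag = 20 × 9% = 1.8 kg; cost = 30.17 / 1.8 = £16.7611/kg P₂O₅.
option A is cheaper.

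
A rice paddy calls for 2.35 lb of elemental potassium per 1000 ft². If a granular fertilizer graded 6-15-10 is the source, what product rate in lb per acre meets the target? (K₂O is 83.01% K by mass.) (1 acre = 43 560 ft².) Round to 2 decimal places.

1233.18 lb of product per acre

As K₂O: 2.35 / 0.8301 = 2.83098 lb per 1000 ft².
Product per 1000 ft² = 2.83098 / 10% = 28.3098 lb.
Convert to per acre: 28.3098 × 43.56 = 1233.177 lb.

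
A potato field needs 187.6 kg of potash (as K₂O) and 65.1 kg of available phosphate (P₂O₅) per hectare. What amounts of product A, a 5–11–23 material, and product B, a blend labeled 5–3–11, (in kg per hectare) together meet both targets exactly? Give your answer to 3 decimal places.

294.808 kg product A, 1089.038 kg product B

Per-hectare balance (a = product A, b = product B):
K₂O: 0.23·a + 0.11·b = 187.6
P₂O₅: 0.11·a + 0.03·b = 65.1
From row1: a = (187.6 − 0.11·b) / 0.23.
Into row2: 0.11·(187.6 − 0.11·b)/0.23 + 0.03·b = 65.1 → b = 1089.03846, a = 294.8077.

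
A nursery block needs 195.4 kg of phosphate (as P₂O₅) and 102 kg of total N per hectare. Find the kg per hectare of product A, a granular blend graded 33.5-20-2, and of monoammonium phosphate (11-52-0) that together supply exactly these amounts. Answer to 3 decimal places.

Let a = kg of product A, b = kg of monoammonium phosphate (per hectare).
P₂O₅: 0.2·a + 0.52·b = 195.4
N: 0.335·a + 0.11·b = 102
Solving simultaneously: a = 207.2668, b = 296.0512.

207.267 kg product A, 296.051 kg monoammonium phosphate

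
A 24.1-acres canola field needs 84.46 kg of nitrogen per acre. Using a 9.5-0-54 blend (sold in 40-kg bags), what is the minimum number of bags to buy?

536 bags

Product per acre = 84.46 / 9.5% = 889.053 kg.
Total product = 889.053 × 24.1 = 21426.2 kg.
Bags = ⌈21426.2 / 40⌉ = 536.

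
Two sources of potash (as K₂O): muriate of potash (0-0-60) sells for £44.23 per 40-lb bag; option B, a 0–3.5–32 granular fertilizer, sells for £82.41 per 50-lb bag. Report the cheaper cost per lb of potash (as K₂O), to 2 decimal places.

muriate of potash: K₂O per bag = 40 × 60% = 24 lb; cost = 44.23 / 24 = £1.8429/lb K₂O.
option B: K₂O per bag = 50 × 32% = 16 lb; cost = 82.41 / 16 = £5.1506/lb K₂O.
muriate of potash is cheaper.

£1.84 per lb K₂O (muriate of potash)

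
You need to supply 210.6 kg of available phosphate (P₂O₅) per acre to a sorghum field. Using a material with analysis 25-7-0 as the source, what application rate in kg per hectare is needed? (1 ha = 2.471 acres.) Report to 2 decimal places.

Product per acre = 210.6 / 7% = 3008.57 kg.
Convert to per hectare: 3008.57 × 2.471 = 7434.18 kg.

7434.18 kg of product per hectare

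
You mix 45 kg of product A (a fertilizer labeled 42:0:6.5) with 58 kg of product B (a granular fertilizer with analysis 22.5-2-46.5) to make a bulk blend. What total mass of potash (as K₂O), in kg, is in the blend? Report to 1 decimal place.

29.9 kg K₂O

K₂O mass = 6.5%×45 + 46.5%×58 = 29.895 kg.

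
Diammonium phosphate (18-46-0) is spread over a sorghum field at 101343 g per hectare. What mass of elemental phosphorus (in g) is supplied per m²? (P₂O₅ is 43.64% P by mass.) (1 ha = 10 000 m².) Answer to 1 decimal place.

P₂O₅ per hectare = 101343 × 46% = 46617.8 g.
Elemental P = 46617.8 × 0.4364 = 20344 g per hectare.
Convert to per m²: 20344 × 0.0001 = 2.0344 g.

2.0 g P per sq m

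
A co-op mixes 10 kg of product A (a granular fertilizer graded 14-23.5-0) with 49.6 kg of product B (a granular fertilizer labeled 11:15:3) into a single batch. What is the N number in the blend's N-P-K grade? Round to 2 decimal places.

11.50% N

Total mass = 10 + 49.6 = 59.6 kg.
N mass = 14%×10 + 11%×49.6 = 6.856 kg.
% N = 6.856 / 59.6 = 11.5034%.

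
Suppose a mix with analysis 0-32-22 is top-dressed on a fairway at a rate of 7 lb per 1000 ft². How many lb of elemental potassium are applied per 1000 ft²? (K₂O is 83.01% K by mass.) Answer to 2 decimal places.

1.28 lb K per thousand sq ft

K₂O per 1000 ft² = 7 × 22% = 1.54 lb.
Elemental K = 1.54 × 0.8301 = 1.27835 lb per 1000 ft².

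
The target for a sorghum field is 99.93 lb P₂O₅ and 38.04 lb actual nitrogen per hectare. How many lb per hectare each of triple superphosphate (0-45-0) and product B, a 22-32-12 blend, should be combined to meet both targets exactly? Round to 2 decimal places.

Per-hectare balance (a = triple superphosphate, b = product B):
P₂O₅: 0.45·a + 0.32·b = 99.93
N: 0·a + 0.22·b = 38.04
Solving simultaneously: a = 99.1091, b = 172.909.

99.11 lb triple superphosphate, 172.91 lb product B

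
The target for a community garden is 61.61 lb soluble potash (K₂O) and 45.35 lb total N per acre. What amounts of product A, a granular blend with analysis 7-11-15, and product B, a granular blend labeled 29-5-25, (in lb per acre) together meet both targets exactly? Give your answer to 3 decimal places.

251.131 lb product A, 95.762 lb product B

Let a = lb of product A, b = lb of product B (per acre).
K₂O: 0.15·a + 0.25·b = 61.61
N: 0.07·a + 0.29·b = 45.35
Eliminate a: (row1) − 0.15/0.07·(row2) → -0.371429·b = -35.5686, so b = 95.7615.
Back-substitute: a = (61.61 − 0.25·95.7615) / 0.15 = 251.1308.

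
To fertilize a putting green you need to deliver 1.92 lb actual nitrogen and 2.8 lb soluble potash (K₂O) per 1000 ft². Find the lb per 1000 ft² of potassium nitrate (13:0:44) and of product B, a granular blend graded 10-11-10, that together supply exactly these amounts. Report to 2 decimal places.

2.84 lb potassium nitrate, 15.51 lb product B

With a, b = lb per 1000 ft² of potassium nitrate and product B:
N: 0.13·a + 0.1·b = 1.92
K₂O: 0.44·a + 0.1·b = 2.8
From row1: a = (1.92 − 0.1·b) / 0.13.
Into row2: 0.44·(1.92 − 0.1·b)/0.13 + 0.1·b = 2.8 → b = 15.5097, a = 2.83871.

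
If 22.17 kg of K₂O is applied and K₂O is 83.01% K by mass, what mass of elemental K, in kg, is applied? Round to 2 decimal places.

18.40 kg K

K = 22.17 × 0.8301 = 18.4033 kg.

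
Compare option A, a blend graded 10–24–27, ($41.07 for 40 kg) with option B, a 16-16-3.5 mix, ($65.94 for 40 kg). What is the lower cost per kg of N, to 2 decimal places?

option A: N per bag = 40 × 10% = 4 kg; cost = 41.07 / 4 = $10.2675/kg N.
option B: N per bag = 40 × 16% = 6.4 kg; cost = 65.94 / 6.4 = $10.3031/kg N.
option A is cheaper.

$10.27 per kg N (option A)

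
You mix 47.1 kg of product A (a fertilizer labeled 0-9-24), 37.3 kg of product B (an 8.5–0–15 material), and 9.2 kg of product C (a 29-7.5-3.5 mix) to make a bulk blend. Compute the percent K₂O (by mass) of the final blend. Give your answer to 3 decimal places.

18.399% K₂O

Total mass = 47.1 + 37.3 + 9.2 = 93.6 kg.
K₂O mass = 24%×47.1 + 15%×37.3 + 3.5%×9.2 = 17.221 kg.
% K₂O = 17.221 / 93.6 = 18.3985%.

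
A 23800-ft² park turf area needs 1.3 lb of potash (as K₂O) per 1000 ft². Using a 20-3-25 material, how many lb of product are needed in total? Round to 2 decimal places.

123.76 lb

Product per 1000 ft² = 1.3 / 25% = 5.2 lb.
Total product = 5.2 × 23800 / 1000 = 123.76 lb.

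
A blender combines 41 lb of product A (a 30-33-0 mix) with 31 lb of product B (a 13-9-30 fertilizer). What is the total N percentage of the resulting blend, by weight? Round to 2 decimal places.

22.68% N

Total mass = 41 + 31 = 72 lb.
N mass = 30%×41 + 13%×31 = 16.33 lb.
% N = 16.33 / 72 = 22.6806%.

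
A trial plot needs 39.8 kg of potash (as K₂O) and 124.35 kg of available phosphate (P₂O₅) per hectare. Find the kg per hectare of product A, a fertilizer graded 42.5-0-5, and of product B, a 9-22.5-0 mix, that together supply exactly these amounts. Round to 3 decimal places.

796.000 kg product A, 552.667 kg product B

Per-hectare balance (a = product A, b = product B):
K₂O: 0.05·a + 0·b = 39.8
P₂O₅: 0·a + 0.225·b = 124.35
Solving simultaneously: a = 796, b = 552.6667.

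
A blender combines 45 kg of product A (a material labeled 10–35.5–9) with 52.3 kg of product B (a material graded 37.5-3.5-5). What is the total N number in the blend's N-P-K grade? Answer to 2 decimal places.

24.78% N

Total mass = 45 + 52.3 = 97.3 kg.
N mass = 10%×45 + 37.5%×52.3 = 24.1125 kg.
% N = 24.1125 / 97.3 = 24.7816%.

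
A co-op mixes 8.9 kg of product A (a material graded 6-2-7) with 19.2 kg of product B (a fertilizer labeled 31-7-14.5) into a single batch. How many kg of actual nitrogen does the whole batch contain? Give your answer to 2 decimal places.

6.49 kg N

N mass = 6%×8.9 + 31%×19.2 = 6.486 kg.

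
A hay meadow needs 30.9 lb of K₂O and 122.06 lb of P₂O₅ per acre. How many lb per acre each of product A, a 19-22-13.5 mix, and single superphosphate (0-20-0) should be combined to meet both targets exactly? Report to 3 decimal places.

Per-acre balance (a = product A, b = single superphosphate):
K₂O: 0.135·a + 0·b = 30.9
P₂O₅: 0.22·a + 0.2·b = 122.06
Eliminate b: (row1) − 0/0.2·(row2) → 0.135·a = 30.9, so a = 228.8889.
Then b = (122.06 − 0.22·228.8889) / 0.2 = 358.5222.

228.889 lb product A, 358.522 lb single superphosphate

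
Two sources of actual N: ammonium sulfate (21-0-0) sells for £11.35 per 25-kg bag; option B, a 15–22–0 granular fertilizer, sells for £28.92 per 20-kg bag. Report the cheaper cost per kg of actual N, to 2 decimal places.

£2.16 per kg N (ammonium sulfate)

ammonium sulfate: N per bag = 25 × 21% = 5.25 kg; cost = 11.35 / 5.25 = £2.1619/kg N.
option B: N per bag = 20 × 15% = 3 kg; cost = 28.92 / 3 = £9.6400/kg N.
ammonium sulfate is cheaper.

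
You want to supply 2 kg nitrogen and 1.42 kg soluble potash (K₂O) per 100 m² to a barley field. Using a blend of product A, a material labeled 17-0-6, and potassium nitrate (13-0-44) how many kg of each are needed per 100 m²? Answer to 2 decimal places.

10.38 kg product A, 1.81 kg potassium nitrate

Let a = kg of product A, b = kg of potassium nitrate (per 100 m²).
N: 0.17·a + 0.13·b = 2
K₂O: 0.06·a + 0.44·b = 1.42
Eliminate a: (row1) − 0.17/0.06·(row2) → -1.11667·b = -2.02333, so b = 1.81194.
Back-substitute: a = (2 − 0.13·1.81194) / 0.17 = 10.3791.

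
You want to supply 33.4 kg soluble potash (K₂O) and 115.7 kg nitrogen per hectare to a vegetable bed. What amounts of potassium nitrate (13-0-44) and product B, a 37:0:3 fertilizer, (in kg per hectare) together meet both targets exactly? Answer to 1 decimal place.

55.9 kg potassium nitrate, 293.1 kg product B

With a, b = kg per hectare of potassium nitrate and product B:
K₂O: 0.44·a + 0.03·b = 33.4
N: 0.13·a + 0.37·b = 115.7
Eliminate a: (row1) − 0.44/0.13·(row2) → -1.22231·b = -358.2, so b = 293.052.
Back-substitute: a = (33.4 − 0.03·293.052) / 0.44 = 55.9283.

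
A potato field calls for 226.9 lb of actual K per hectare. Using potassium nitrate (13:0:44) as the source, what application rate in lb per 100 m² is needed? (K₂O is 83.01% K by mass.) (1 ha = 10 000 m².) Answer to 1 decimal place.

As K₂O: 226.9 / 0.8301 = 273.341 lb per hectare.
Product per hectare = 273.341 / 44% = 621.229 lb.
Convert to per 100 m²: 621.229 × 0.01 = 6.21229 lb.

6.2 lb of product per hundred sq m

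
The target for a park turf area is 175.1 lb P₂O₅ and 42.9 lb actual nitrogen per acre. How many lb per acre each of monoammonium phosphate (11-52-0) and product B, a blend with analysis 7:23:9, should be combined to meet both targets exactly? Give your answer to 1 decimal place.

215.3 lb monoammonium phosphate, 274.5 lb product B

Let a = lb of monoammonium phosphate, b = lb of product B (per acre).
P₂O₅: 0.52·a + 0.23·b = 175.1
N: 0.11·a + 0.07·b = 42.9
Eliminate b: (row1) − 0.23/0.07·(row2) → 0.158571·a = 34.1429, so a = 215.315.
Then b = (42.9 − 0.11·215.315) / 0.07 = 274.505.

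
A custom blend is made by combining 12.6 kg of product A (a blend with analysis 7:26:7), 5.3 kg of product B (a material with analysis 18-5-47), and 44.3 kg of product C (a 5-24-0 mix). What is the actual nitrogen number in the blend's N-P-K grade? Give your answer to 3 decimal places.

Total mass = 12.6 + 5.3 + 44.3 = 62.2 kg.
N mass = 7%×12.6 + 18%×5.3 + 5%×44.3 = 4.051 kg.
% N = 4.051 / 62.2 = 6.51286%.

6.513% N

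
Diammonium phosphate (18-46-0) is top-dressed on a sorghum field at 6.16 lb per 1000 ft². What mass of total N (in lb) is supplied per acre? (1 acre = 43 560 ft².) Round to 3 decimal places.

nitrogen per 1000 ft² = 6.16 × 18% = 1.1088 lb.
Convert to per acre: 1.1088 × 43.56 = 48.2993 lb.

48.299 lb N per acre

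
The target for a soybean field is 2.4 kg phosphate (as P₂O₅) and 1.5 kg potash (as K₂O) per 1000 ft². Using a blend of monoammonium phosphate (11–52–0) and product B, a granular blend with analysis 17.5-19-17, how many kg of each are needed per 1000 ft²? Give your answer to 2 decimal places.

1.39 kg monoammonium phosphate, 8.82 kg product B

Per-1000 ft² balance (a = monoammonium phosphate, b = product B):
P₂O₅: 0.52·a + 0.19·b = 2.4
K₂O: 0·a + 0.17·b = 1.5
Solving simultaneously: a = 1.3914, b = 8.82353.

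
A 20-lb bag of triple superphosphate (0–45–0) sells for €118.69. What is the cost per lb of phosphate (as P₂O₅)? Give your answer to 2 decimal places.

€13.19 per lb P₂O₅

P₂O₅ in bag = 20 × 45% = 9 lb.
Cost per lb P₂O₅ = €118.69 / 9 = €13.1878.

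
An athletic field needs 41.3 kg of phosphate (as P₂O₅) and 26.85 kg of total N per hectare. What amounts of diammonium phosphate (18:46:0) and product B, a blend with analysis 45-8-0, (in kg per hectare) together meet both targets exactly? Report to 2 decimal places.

85.34 kg diammonium phosphate, 25.53 kg product B

Let a = kg of diammonium phosphate, b = kg of product B (per hectare).
P₂O₅: 0.46·a + 0.08·b = 41.3
N: 0.18·a + 0.45·b = 26.85
Solving simultaneously: a = 85.3427, b = 25.5296.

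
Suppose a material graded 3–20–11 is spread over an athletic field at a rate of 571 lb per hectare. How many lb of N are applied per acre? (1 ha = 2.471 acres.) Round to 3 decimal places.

6.932 lb N per acre

nitrogen per hectare = 571 × 3% = 17.13 lb.
Convert to per acre: 17.13 × 0.404694 = 6.93242 lb.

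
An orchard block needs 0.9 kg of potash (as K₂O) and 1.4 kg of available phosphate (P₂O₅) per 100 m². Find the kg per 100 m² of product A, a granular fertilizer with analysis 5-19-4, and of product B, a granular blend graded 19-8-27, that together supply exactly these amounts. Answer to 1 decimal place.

6.4 kg product A, 2.4 kg product B

With a, b = kg per 100 m² of product A and product B:
K₂O: 0.04·a + 0.27·b = 0.9
P₂O₅: 0.19·a + 0.08·b = 1.4
Eliminate a: (row1) − 0.04/0.19·(row2) → 0.253158·b = 0.605263, so b = 2.39085.
Back-substitute: a = (0.9 − 0.27·2.39085) / 0.04 = 6.36175.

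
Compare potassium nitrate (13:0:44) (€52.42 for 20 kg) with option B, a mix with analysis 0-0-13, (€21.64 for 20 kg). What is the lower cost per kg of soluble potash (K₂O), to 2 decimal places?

potassium nitrate: K₂O per bag = 20 × 44% = 8.8 kg; cost = 52.42 / 8.8 = €5.9568/kg K₂O.
option B: K₂O per bag = 20 × 13% = 2.6 kg; cost = 21.64 / 2.6 = €8.3231/kg K₂O.
potassium nitrate is cheaper.

€5.96 per kg K₂O (potassium nitrate)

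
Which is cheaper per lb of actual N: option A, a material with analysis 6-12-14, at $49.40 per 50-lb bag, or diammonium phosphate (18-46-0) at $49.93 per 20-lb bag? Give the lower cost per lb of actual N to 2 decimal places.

option A: N per bag = 50 × 6% = 3 lb; cost = 49.40 / 3 = $16.4667/lb N.
diammonium phosphate: N per bag = 20 × 18% = 3.6 lb; cost = 49.93 / 3.6 = $13.8694/lb N.
diammonium phosphate is cheaper.

$13.87 per lb N (diammonium phosphate)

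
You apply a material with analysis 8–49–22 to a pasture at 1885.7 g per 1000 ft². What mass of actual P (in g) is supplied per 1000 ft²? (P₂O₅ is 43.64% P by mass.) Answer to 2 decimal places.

P₂O₅ per 1000 ft² = 1885.7 × 49% = 923.993 g.
Elemental P = 923.993 × 0.4364 = 403.231 g per 1000 ft².

403.23 g P per thousand sq ft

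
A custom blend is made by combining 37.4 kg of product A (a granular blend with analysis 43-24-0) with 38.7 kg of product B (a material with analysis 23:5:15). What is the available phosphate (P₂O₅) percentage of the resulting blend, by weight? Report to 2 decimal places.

14.34% P₂O₅

Total mass = 37.4 + 38.7 = 76.1 kg.
P₂O₅ mass = 24%×37.4 + 5%×38.7 = 10.911 kg.
% P₂O₅ = 10.911 / 76.1 = 14.3377%.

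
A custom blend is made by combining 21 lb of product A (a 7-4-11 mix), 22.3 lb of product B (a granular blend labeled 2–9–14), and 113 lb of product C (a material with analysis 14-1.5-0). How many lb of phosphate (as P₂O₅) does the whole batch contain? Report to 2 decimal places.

P₂O₅ mass = 4%×21 + 9%×22.3 + 1.5%×113 = 4.542 lb.

4.54 lb P₂O₅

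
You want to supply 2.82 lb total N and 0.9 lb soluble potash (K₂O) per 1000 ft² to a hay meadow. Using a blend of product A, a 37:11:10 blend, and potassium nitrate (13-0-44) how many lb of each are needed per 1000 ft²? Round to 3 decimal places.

Let a = lb of product A, b = lb of potassium nitrate (per 1000 ft²).
N: 0.37·a + 0.13·b = 2.82
K₂O: 0.1·a + 0.44·b = 0.9
Eliminate a: (row1) − 0.37/0.1·(row2) → -1.498·b = -0.51, so b = 0.340454.
Back-substitute: a = (2.82 − 0.13·0.340454) / 0.37 = 7.502003.

7.502 lb product A, 0.340 lb potassium nitrate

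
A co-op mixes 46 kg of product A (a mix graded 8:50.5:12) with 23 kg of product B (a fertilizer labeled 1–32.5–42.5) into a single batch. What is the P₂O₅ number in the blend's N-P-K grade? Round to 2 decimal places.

44.50% P₂O₅

Total mass = 46 + 23 = 69 kg.
P₂O₅ mass = 50.5%×46 + 32.5%×23 = 30.705 kg.
% P₂O₅ = 30.705 / 69 = 44.5%.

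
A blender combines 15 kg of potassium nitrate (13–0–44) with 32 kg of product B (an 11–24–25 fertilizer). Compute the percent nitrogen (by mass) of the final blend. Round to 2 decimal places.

Total mass = 15 + 32 = 47 kg.
N mass = 13%×15 + 11%×32 = 5.47 kg.
% N = 5.47 / 47 = 11.6383%.

11.64% N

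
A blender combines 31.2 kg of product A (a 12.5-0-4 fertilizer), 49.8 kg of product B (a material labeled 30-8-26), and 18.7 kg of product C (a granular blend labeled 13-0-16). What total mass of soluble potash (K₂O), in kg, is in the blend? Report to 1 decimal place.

17.2 kg K₂O

K₂O mass = 4%×31.2 + 26%×49.8 + 16%×18.7 = 17.188 kg.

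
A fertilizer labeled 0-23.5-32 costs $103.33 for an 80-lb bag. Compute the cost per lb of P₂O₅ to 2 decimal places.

P₂O₅ in bag = 80 × 23.5% = 18.8 lb.
Cost per lb P₂O₅ = $103.33 / 18.8 = $5.4963.

$5.50 per lb P₂O₅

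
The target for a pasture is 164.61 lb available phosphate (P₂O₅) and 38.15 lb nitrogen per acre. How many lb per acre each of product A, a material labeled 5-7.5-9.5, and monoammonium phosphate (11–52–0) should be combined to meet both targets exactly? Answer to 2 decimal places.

With a, b = lb per acre of product A and monoammonium phosphate:
P₂O₅: 0.075·a + 0.52·b = 164.61
N: 0.05·a + 0.11·b = 38.15
From row1: a = (164.61 − 0.52·b) / 0.075.
Into row2: 0.05·(164.61 − 0.52·b)/0.075 + 0.11·b = 38.15 → b = 302.493, a = 97.5155.

97.52 lb product A, 302.49 lb monoammonium phosphate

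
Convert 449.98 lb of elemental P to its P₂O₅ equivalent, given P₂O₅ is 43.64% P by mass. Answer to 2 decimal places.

1031.12 lb P₂O₅

P₂O₅ = 449.98 / 0.4364 = 1031.118 lb.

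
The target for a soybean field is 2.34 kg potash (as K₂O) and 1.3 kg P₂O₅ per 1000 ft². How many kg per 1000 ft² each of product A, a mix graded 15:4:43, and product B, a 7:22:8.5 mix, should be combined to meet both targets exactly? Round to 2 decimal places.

4.43 kg product A, 5.10 kg product B

Per-1000 ft² balance (a = product A, b = product B):
K₂O: 0.43·a + 0.085·b = 2.34
P₂O₅: 0.04·a + 0.22·b = 1.3
From row1: a = (2.34 − 0.085·b) / 0.43.
Into row2: 0.04·(2.34 − 0.085·b)/0.43 + 0.22·b = 1.3 → b = 5.10307, a = 4.43311.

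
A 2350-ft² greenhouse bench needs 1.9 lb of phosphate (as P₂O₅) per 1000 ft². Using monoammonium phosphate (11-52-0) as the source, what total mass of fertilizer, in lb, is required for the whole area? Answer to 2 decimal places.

Product per 1000 ft² = 1.9 / 52% = 3.65385 lb.
Total product = 3.65385 × 2350 / 1000 = 8.58654 lb.

8.59 lb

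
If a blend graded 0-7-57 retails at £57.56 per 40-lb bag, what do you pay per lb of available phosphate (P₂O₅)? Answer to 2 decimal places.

£20.56 per lb P₂O₅

P₂O₅ in bag = 40 × 7% = 2.8 lb.
Cost per lb P₂O₅ = £57.56 / 2.8 = £20.5571.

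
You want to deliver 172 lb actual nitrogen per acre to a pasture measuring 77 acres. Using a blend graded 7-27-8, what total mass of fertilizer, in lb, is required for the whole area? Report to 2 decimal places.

189200.00 lb

Product per acre = 172 / 7% = 2457.14 lb.
Total product = 2457.14 × 77 = 189200 lb.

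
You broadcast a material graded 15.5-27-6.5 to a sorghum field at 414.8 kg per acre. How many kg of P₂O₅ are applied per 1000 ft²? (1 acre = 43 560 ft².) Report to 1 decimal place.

P₂O₅ per acre = 414.8 × 27% = 111.996 kg.
Convert to per 1000 ft²: 111.996 × 0.0229568 = 2.57107 kg.

2.6 kg P₂O₅ per thousand sq ft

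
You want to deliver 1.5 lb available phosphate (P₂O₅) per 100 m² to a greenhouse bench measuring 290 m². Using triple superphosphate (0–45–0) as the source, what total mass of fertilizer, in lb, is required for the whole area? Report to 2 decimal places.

Product per 100 m² = 1.5 / 45% = 3.33333 lb.
Total product = 3.33333 × 290 / 100 = 9.66667 lb.

9.67 lb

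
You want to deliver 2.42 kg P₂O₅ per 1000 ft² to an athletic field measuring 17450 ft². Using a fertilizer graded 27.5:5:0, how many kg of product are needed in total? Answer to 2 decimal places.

844.58 kg

Product per 1000 ft² = 2.42 / 5% = 48.4 kg.
Total product = 48.4 × 17450 / 1000 = 844.58 kg.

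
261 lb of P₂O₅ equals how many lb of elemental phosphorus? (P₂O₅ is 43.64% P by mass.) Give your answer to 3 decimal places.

P = 261 × 0.4364 = 113.9004 lb.

113.900 lb P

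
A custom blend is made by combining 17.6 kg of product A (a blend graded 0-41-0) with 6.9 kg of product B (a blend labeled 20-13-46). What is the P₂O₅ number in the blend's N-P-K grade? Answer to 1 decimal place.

Total mass = 17.6 + 6.9 = 24.5 kg.
P₂O₅ mass = 41%×17.6 + 13%×6.9 = 8.113 kg.
% P₂O₅ = 8.113 / 24.5 = 33.1143%.

33.1% P₂O₅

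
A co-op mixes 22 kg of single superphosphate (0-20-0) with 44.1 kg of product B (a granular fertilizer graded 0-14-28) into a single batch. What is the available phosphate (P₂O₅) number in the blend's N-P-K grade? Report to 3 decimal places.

Total mass = 22 + 44.1 = 66.1 kg.
P₂O₅ mass = 20%×22 + 14%×44.1 = 10.574 kg.
% P₂O₅ = 10.574 / 66.1 = 15.99697%.

15.997% P₂O₅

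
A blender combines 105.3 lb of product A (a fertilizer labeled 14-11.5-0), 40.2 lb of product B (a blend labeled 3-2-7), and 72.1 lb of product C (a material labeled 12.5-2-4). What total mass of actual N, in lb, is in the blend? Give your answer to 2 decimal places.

N mass = 14%×105.3 + 3%×40.2 + 12.5%×72.1 = 24.9605 lb.

24.96 lb N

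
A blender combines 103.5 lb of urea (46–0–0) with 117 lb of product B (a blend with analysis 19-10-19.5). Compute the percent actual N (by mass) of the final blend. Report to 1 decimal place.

31.7% N

Total mass = 103.5 + 117 = 220.5 lb.
N mass = 46%×103.5 + 19%×117 = 69.84 lb.
% N = 69.84 / 220.5 = 31.6735%.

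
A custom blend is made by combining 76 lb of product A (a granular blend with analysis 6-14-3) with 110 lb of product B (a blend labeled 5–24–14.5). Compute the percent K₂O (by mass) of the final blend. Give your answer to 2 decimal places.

9.80% K₂O

Total mass = 76 + 110 = 186 lb.
K₂O mass = 3%×76 + 14.5%×110 = 18.23 lb.
% K₂O = 18.23 / 186 = 9.80108%.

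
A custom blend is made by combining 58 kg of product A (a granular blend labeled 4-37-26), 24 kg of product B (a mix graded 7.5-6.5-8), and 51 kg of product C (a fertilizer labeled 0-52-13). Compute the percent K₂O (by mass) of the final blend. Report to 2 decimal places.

17.77% K₂O

Total mass = 58 + 24 + 51 = 133 kg.
K₂O mass = 26%×58 + 8%×24 + 13%×51 = 23.63 kg.
% K₂O = 23.63 / 133 = 17.7669%.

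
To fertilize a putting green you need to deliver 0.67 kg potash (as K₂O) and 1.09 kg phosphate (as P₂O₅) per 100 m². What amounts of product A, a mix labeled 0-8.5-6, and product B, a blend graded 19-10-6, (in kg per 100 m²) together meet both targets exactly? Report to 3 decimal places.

1.778 kg product A, 9.389 kg product B

Per-100 m² balance (a = product A, b = product B):
K₂O: 0.06·a + 0.06·b = 0.67
P₂O₅: 0.085·a + 0.1·b = 1.09
Solving simultaneously: a = 1.77778, b = 9.38889.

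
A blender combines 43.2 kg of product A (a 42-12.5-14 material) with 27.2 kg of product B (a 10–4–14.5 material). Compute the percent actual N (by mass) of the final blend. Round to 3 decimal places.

29.636% N

Total mass = 43.2 + 27.2 = 70.4 kg.
N mass = 42%×43.2 + 10%×27.2 = 20.864 kg.
% N = 20.864 / 70.4 = 29.6364%.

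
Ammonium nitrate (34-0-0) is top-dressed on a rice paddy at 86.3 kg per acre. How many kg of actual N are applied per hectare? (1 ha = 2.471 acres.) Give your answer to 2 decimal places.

72.50 kg N per hectare

nitrogen per acre = 86.3 × 34% = 29.342 kg.
Convert to per hectare: 29.342 × 2.471 = 72.5041 kg.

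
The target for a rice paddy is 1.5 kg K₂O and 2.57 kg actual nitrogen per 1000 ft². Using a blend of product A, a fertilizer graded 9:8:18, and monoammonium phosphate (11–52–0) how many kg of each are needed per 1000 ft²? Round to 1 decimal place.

Let a = kg of product A, b = kg of monoammonium phosphate (per 1000 ft²).
K₂O: 0.18·a + 0·b = 1.5
N: 0.09·a + 0.11·b = 2.57
Eliminate a: (row1) − 0.18/0.09·(row2) → -0.22·b = -3.64, so b = 16.5455.
Back-substitute: a = (1.5 − 0·16.5455) / 0.18 = 8.33333.

8.3 kg product A, 16.5 kg monoammonium phosphate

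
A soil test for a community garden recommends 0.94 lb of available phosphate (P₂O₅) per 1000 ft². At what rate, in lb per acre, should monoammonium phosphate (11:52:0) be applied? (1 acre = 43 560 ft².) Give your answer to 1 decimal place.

78.7 lb of product per acre

Product per 1000 ft² = 0.94 / 52% = 1.80769 lb.
Convert to per acre: 1.80769 × 43.56 = 78.7431 lb.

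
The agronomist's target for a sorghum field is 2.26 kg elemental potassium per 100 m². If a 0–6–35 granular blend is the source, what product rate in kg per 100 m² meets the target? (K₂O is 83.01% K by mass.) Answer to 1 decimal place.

7.8 kg of product per hundred sq m

As K₂O: 2.26 / 0.8301 = 2.72256 kg per 100 m².
Product per 100 m² = 2.72256 / 35% = 7.77875 kg.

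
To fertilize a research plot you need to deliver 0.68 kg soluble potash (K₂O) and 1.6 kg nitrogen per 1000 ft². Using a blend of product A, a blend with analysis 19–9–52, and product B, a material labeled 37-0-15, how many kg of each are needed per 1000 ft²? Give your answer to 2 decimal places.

0.07 kg product A, 4.29 kg product B

Let a = kg of product A, b = kg of product B (per 1000 ft²).
K₂O: 0.52·a + 0.15·b = 0.68
N: 0.19·a + 0.37·b = 1.6
Eliminate b: (row1) − 0.15/0.37·(row2) → 0.442973·a = 0.0313514, so a = 0.0707749.
Then b = (1.6 − 0.19·0.0707749) / 0.37 = 4.28798.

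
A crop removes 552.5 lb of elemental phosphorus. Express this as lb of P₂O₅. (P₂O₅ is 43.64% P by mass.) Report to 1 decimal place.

1266.0 lb P₂O₅

P₂O₅ = 552.5 / 0.4364 = 1266.04 lb.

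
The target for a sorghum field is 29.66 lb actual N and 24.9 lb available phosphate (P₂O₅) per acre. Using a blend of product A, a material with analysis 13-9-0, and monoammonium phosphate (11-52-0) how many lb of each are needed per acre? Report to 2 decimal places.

Per-acre balance (a = product A, b = monoammonium phosphate):
N: 0.13·a + 0.11·b = 29.66
P₂O₅: 0.09·a + 0.52·b = 24.9
Eliminate b: (row1) − 0.11/0.52·(row2) → 0.110962·a = 24.3927, so a = 219.8302.
Then b = (24.9 − 0.09·219.8302) / 0.52 = 9.83709.

219.83 lb product A, 9.84 lb monoammonium phosphate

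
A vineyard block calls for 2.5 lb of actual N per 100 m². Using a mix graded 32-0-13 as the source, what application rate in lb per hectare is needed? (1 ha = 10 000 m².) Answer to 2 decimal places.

781.25 lb of product per hectare

Product per 100 m² = 2.5 / 32% = 7.8125 lb.
Convert to per hectare: 7.8125 × 100 = 781.25 lb.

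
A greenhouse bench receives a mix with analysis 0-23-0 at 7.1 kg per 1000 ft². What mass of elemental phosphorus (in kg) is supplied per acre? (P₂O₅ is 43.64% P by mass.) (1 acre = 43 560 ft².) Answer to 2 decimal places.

31.04 kg P per acre

P₂O₅ per 1000 ft² = 7.1 × 23% = 1.633 kg.
Elemental P = 1.633 × 0.4364 = 0.712641 kg per 1000 ft².
Convert to per acre: 0.712641 × 43.56 = 31.0427 kg.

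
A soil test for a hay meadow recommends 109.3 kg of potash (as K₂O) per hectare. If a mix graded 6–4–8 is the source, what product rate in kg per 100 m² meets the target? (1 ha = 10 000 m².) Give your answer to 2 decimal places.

Product per hectare = 109.3 / 8% = 1366.25 kg.
Convert to per 100 m²: 1366.25 × 0.01 = 13.6625 kg.

13.66 kg of product per hundred sq m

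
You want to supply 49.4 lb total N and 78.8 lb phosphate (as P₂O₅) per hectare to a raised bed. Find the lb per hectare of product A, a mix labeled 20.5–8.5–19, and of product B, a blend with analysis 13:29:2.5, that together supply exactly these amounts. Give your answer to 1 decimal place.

84.3 lb product A, 247.0 lb product B

Let a = lb of product A, b = lb of product B (per hectare).
N: 0.205·a + 0.13·b = 49.4
P₂O₅: 0.085·a + 0.29·b = 78.8
Solving simultaneously: a = 84.3388, b = 247.004.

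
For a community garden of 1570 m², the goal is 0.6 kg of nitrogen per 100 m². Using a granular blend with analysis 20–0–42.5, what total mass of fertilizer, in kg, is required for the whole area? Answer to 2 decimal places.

Product per 100 m² = 0.6 / 20% = 3 kg.
Total product = 3 × 1570 / 100 = 47.1 kg.

47.10 kg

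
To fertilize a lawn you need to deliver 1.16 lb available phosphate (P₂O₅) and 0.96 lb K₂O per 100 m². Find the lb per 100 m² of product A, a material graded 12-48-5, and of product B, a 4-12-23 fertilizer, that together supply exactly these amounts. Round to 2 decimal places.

1.45 lb product A, 3.86 lb product B

Let a = lb of product A, b = lb of product B (per 100 m²).
P₂O₅: 0.48·a + 0.12·b = 1.16
K₂O: 0.05·a + 0.23·b = 0.96
From row1: a = (1.16 − 0.12·b) / 0.48.
Into row2: 0.05·(1.16 − 0.12·b)/0.48 + 0.23·b = 0.96 → b = 3.85824, a = 1.45211.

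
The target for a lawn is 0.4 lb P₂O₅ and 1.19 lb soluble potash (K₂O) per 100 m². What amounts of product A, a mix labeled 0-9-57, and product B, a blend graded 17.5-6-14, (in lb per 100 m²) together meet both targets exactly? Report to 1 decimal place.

Per-100 m² balance (a = product A, b = product B):
P₂O₅: 0.09·a + 0.06·b = 0.4
K₂O: 0.57·a + 0.14·b = 1.19
From row1: a = (0.4 − 0.06·b) / 0.09.
Into row2: 0.57·(0.4 − 0.06·b)/0.09 + 0.14·b = 1.19 → b = 5.59722, a = 0.712963.

0.7 lb product A, 5.6 lb product B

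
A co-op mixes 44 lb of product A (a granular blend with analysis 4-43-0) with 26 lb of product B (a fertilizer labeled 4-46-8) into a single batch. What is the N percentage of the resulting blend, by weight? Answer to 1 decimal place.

Total mass = 44 + 26 = 70 lb.
N mass = 4%×44 + 4%×26 = 2.8 lb.
% N = 2.8 / 70 = 4%.

4.0% N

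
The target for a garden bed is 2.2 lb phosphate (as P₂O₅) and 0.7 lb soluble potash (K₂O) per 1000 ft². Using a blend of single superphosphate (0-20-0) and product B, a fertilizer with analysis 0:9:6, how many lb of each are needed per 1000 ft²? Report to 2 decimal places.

Let a = lb of single superphosphate, b = lb of product B (per 1000 ft²).
P₂O₅: 0.2·a + 0.09·b = 2.2
K₂O: 0·a + 0.06·b = 0.7
Solving simultaneously: a = 5.75, b = 11.6667.

5.75 lb single superphosphate, 11.67 lb product B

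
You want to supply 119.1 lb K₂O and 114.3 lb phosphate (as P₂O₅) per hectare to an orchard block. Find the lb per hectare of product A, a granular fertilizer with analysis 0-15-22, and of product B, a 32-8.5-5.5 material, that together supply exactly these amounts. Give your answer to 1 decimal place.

Per-hectare balance (a = product A, b = product B):
K₂O: 0.22·a + 0.055·b = 119.1
P₂O₅: 0.15·a + 0.085·b = 114.3
Solving simultaneously: a = 367.177, b = 696.746.

367.2 lb product A, 696.7 lb product B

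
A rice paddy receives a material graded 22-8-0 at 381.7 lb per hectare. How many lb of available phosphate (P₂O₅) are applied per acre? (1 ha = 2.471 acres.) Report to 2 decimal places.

12.36 lb P₂O₅ per acre

P₂O₅ per hectare = 381.7 × 8% = 30.536 lb.
Convert to per acre: 30.536 × 0.404694 = 12.3577 lb.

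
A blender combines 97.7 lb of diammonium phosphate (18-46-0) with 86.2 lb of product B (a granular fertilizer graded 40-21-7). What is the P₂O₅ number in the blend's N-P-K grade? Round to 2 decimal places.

34.28% P₂O₅

Total mass = 97.7 + 86.2 = 183.9 lb.
P₂O₅ mass = 46%×97.7 + 21%×86.2 = 63.044 lb.
% P₂O₅ = 63.044 / 183.9 = 34.2817%.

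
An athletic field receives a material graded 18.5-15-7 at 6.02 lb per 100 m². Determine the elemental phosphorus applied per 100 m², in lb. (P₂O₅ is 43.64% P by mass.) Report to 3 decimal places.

0.394 lb P per hundred sq m

P₂O₅ per 100 m² = 6.02 × 15% = 0.903 lb.
Elemental P = 0.903 × 0.4364 = 0.394069 lb per 100 m².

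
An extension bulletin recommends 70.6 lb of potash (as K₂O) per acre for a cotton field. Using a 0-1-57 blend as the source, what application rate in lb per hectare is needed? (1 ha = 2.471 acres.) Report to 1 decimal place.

Product per acre = 70.6 / 57% = 123.86 lb.
Convert to per hectare: 123.86 × 2.471 = 306.057 lb.

306.1 lb of product per hectare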